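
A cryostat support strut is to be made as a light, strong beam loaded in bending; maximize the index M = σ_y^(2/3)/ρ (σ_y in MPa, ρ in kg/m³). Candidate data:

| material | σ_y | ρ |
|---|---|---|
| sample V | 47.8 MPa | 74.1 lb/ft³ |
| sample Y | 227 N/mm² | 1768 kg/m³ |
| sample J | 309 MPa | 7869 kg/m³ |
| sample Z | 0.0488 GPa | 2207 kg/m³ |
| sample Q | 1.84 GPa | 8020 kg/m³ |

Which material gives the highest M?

sample Y

Convert each candidate to consistent units, then evaluate M:
  sample V: σ_y = 47.80 MPa, ρ = 1187 kg/m³
  sample Y: σ_y = 227.0 MPa, ρ = 1768 kg/m³
  sample J: σ_y = 309.0 MPa, ρ = 7869 kg/m³
  sample Z: σ_y = 48.80 MPa, ρ = 2207 kg/m³
  sample Q: σ_y = 1840 MPa, ρ = 8020 kg/m³
  sample Y: M = 21.0×10⁻³
  sample Q: M = 18.7×10⁻³
  sample V: M = 11.1×10⁻³
  sample Z: M = 6.05×10⁻³
  sample J: M = 5.81×10⁻³
Highest index: sample Y.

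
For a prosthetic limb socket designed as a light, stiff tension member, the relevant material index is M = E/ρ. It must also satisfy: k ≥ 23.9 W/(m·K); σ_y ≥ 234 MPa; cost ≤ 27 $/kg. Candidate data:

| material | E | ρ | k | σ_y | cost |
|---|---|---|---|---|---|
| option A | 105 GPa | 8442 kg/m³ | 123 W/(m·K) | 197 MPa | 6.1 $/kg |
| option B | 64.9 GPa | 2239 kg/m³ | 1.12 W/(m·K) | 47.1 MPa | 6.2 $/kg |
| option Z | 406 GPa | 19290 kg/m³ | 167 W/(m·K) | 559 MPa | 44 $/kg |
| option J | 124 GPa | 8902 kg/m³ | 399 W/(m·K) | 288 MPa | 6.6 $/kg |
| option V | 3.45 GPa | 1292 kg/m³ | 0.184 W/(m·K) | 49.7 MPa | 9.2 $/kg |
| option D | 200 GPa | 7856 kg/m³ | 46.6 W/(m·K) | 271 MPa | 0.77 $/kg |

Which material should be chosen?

Screen on constraints: k ≥ 23.9 W/(m·K); σ_y ≥ 234 MPa; cost ≤ 27 $/kg. Survivors: option J, option D.
Evaluate M for each candidate:
  option D: M = 25.5 MN·m/kg
  option J: M = 13.9 MN·m/kg
Highest index: option D.

option D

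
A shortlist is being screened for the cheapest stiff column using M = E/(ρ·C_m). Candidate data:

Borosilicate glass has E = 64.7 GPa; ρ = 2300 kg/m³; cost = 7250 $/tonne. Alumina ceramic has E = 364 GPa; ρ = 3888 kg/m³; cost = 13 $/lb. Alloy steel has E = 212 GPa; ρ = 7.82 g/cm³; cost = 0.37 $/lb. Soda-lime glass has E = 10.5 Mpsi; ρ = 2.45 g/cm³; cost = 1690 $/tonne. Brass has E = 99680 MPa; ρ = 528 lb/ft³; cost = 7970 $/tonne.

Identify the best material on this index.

Convert each candidate to consistent units, then evaluate M:
  borosilicate glass: E = 64.70 GPa, ρ = 2300 kg/m³, cost = 7.250 $/kg
  alumina ceramic: E = 364.0 GPa, ρ = 3888 kg/m³, cost = 28.66 $/kg
  alloy steel: E = 212.0 GPa, ρ = 7820 kg/m³, cost = 0.8157 $/kg
  soda-lime glass: E = 72.39 GPa, ρ = 2450 kg/m³, cost = 1.690 $/kg
  brass: E = 99.68 GPa, ρ = 8458 kg/m³, cost = 7.970 $/kg
  alloy steel: M = 33.2 MN·m per $
  soda-lime glass: M = 17.5 MN·m per $
  borosilicate glass: M = 3.88 MN·m per $
  alumina ceramic: M = 3.27 MN·m per $
  brass: M = 1.48 MN·m per $
Alloy steel has the largest M.

alloy steel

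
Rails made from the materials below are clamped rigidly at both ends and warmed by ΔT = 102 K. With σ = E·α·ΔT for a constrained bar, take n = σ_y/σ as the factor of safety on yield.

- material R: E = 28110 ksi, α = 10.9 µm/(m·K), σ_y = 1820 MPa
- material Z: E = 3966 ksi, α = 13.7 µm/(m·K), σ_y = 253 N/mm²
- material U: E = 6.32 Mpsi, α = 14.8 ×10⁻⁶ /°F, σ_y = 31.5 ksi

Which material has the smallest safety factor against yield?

With everything in SI (GPa, ×10⁻⁶/K, MPa):
  material R: E = 193.8, α = 10.9, σ_y = 1820 → σ = 215 MPa, n = 8.45
  material Z: E = 27.34, α = 13.7, σ_y = 253.0 → σ = 38.2 MPa, n = 6.62
  material U: E = 43.57, α = 26.6, σ_y = 217.2 → σ = 118 MPa, n = 1.83
Smallest n: material U with n = 1.83.

material U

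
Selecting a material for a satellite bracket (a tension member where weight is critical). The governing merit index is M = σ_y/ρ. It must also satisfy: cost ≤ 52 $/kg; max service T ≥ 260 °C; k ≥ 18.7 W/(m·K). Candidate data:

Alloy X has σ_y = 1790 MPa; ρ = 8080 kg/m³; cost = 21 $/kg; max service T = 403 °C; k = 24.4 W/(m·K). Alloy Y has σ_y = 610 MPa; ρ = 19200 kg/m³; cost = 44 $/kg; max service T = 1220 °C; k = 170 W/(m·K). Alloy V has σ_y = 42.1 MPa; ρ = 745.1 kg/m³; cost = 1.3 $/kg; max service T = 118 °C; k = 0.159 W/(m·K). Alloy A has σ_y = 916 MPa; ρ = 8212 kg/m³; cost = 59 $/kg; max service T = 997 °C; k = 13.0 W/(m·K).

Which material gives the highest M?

alloy X

Screen on constraints: cost ≤ 52 $/kg; max service T ≥ 260 °C; k ≥ 18.7 W/(m·K). Survivors: alloy X, alloy Y.
Computing M directly (units already consistent):
  alloy X: M = 222 kN·m/kg
  alloy Y: M = 31.8 kN·m/kg
Alloy X has the largest M.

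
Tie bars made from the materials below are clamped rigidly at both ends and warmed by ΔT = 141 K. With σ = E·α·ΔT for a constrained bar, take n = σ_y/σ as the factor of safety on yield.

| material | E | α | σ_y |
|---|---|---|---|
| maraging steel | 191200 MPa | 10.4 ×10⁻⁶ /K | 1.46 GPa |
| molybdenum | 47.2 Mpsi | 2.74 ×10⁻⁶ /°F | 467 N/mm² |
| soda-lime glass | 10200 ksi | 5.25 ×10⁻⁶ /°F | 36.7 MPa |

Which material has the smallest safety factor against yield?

soda-lime glass

In consistent units (E in GPa, α in ×10⁻⁶/K, σ_y in MPa):
  maraging steel: E = 191.2, α = 10.4, σ_y = 1460 → σ = 280 MPa, n = 5.21
  molybdenum: E = 325.4, α = 4.93, σ_y = 467.0 → σ = 226 MPa, n = 2.06
  soda-lime glass: E = 70.33, α = 9.45, σ_y = 36.70 → σ = 93.7 MPa, n = 0.392
Smallest n: soda-lime glass with n = 0.392.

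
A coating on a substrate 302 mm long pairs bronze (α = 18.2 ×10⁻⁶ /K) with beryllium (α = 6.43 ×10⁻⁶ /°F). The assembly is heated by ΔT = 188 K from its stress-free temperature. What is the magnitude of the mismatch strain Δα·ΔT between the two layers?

1.25×10⁻³

beryllium: α = 6.43×10⁻⁶/°F × 9/5 = 11.6×10⁻⁶/K.
Δα = |18.2 − 11.6|×10⁻⁶/K = 6.63×10⁻⁶/K.
Mismatch strain = Δα·ΔT = 6.63×10⁻⁶ × 188.0 = 1.25×10⁻³.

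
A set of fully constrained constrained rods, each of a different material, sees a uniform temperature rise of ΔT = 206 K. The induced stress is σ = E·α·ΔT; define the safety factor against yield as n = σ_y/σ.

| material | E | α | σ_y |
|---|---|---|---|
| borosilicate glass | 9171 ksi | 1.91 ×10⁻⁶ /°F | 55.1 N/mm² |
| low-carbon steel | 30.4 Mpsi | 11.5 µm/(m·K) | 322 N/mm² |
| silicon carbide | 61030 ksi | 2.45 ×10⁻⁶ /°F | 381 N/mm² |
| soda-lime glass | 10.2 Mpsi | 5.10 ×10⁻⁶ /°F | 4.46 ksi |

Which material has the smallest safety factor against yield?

Per material, after unit conversion:
  borosilicate glass: E = 63.23, α = 3.44, σ_y = 55.10 → σ = 44.8 MPa, n = 1.23
  low-carbon steel: E = 209.6, α = 11.5, σ_y = 322.0 → σ = 497 MPa, n = 0.648
  silicon carbide: E = 420.8, α = 4.41, σ_y = 381.0 → σ = 382 MPa, n = 0.997
  soda-lime glass: E = 70.33, α = 9.18, σ_y = 30.75 → σ = 133 MPa, n = 0.231
Smallest n: soda-lime glass with n = 0.231.

soda-lime glass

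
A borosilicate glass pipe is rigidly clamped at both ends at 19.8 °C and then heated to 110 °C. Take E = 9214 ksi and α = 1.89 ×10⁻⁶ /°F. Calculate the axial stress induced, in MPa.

19.5 MPa

E = 9214 ksi = 63.53 GPa.
α = 1.89×10⁻⁶/°F × 9/5 = 3.40×10⁻⁶/K.
ΔT = 90.20 K. Constrained thermal stress σ = E·α·ΔT = 63.53×10³ MPa × 3.40×10⁻⁶ × 90.20 = 19.5 MPa (compressive).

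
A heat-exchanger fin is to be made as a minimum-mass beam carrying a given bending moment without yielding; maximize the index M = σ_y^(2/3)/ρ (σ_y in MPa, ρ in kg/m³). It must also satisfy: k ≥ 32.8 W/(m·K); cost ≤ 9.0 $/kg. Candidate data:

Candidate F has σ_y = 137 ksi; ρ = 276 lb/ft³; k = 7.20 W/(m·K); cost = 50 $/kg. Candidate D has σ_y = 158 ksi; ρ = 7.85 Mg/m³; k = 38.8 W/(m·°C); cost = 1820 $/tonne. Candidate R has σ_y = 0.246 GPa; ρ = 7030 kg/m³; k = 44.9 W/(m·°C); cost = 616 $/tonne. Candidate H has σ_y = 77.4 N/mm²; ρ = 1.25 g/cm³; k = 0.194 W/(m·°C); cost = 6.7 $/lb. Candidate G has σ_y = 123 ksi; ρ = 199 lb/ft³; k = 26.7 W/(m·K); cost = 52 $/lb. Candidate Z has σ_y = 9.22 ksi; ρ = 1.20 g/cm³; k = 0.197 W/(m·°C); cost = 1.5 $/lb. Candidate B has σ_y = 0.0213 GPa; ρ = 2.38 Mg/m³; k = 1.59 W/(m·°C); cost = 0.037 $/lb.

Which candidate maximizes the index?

Screen on constraints: k ≥ 32.8 W/(m·K); cost ≤ 9.0 $/kg. Survivors: candidate D, candidate R.
After converting to SI:
  candidate D: σ_y = 1089 MPa, ρ = 7850 kg/m³
  candidate R: σ_y = 246.0 MPa, ρ = 7030 kg/m³
  candidate D: M = 13.5×10⁻³
  candidate R: M = 5.58×10⁻³
Highest index: candidate D.

candidate D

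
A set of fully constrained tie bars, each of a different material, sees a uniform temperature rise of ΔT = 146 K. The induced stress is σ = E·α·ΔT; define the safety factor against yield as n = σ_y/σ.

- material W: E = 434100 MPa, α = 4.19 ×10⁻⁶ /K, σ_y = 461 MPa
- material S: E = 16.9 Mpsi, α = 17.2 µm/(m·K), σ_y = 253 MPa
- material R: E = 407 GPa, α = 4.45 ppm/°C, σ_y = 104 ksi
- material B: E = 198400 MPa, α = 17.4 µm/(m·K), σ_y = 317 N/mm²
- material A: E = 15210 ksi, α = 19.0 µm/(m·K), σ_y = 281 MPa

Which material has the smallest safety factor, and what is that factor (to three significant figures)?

With everything in SI (GPa, ×10⁻⁶/K, MPa):
  material W: E = 434.1, α = 4.19, σ_y = 461.0 → σ = 266 MPa, n = 1.74
  material S: E = 116.5, α = 17.2, σ_y = 253.0 → σ = 293 MPa, n = 0.865
  material R: E = 407.0, α = 4.45, σ_y = 717.1 → σ = 264 MPa, n = 2.71
  material B: E = 198.4, α = 17.4, σ_y = 317.0 → σ = 504 MPa, n = 0.629
  material A: E = 104.9, α = 19.0, σ_y = 281.0 → σ = 291 MPa, n = 0.966
Material B has the lowest safety factor, n = 0.629.

material B, n = 0.629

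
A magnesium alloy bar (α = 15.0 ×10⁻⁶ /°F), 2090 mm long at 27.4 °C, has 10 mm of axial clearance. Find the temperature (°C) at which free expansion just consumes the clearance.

205 °C

α = 15.0×10⁻⁶/°F × 9/5 = 27.0×10⁻⁶/K.
α·L₀·ΔT = 10.0 mm ⇒ ΔT = 10.0 / (27.0×10⁻⁶ × 2090.0) = 177.2 K.
T = 27.4 + 177.2 = 204.6 °C.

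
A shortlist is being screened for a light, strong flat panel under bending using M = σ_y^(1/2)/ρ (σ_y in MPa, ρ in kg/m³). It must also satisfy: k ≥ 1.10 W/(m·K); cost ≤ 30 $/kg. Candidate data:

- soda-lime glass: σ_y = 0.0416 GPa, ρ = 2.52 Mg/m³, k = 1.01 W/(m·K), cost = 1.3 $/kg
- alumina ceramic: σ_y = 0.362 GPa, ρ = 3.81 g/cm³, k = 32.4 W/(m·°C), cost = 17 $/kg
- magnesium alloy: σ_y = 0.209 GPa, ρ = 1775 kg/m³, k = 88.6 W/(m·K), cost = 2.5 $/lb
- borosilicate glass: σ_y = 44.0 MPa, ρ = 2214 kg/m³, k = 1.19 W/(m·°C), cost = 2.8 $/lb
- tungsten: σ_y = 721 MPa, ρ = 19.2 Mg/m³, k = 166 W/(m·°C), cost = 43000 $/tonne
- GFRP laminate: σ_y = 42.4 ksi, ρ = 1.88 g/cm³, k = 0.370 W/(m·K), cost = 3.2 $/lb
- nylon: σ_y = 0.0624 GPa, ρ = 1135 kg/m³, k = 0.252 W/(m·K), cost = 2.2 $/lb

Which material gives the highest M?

magnesium alloy

Screen on constraints: k ≥ 1.10 W/(m·K); cost ≤ 30 $/kg. Survivors: alumina ceramic, magnesium alloy, borosilicate glass.
Convert each candidate to consistent units, then evaluate M:
  alumina ceramic: σ_y = 362.0 MPa, ρ = 3810 kg/m³
  magnesium alloy: σ_y = 209.0 MPa, ρ = 1775 kg/m³
  borosilicate glass: σ_y = 44.00 MPa, ρ = 2214 kg/m³
  magnesium alloy: M = 8.14×10⁻³
  alumina ceramic: M = 4.99×10⁻³
  borosilicate glass: M = 3.00×10⁻³
Magnesium alloy ranks first.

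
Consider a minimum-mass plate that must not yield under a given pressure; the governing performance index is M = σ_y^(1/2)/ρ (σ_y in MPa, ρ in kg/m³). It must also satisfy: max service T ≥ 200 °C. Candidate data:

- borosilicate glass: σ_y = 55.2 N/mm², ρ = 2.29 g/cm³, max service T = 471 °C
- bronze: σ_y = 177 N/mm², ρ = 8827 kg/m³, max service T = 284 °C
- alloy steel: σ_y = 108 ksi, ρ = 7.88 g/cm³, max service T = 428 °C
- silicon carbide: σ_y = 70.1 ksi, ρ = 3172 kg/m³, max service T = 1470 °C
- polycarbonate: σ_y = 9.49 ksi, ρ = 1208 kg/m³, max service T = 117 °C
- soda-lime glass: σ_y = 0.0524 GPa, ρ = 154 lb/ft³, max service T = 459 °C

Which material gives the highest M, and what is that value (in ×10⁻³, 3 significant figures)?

silicon carbide, M = 6.93×10⁻³

Screen on constraints: max service T ≥ 200 °C. Survivors: borosilicate glass, bronze, alloy steel, silicon carbide, soda-lime glass.
Normalizing units and computing the index:
  borosilicate glass: σ_y = 55.20 MPa, ρ = 2290 kg/m³
  bronze: σ_y = 177.0 MPa, ρ = 8827 kg/m³
  alloy steel: σ_y = 744.6 MPa, ρ = 7880 kg/m³
  silicon carbide: σ_y = 483.3 MPa, ρ = 3172 kg/m³
  soda-lime glass: σ_y = 52.40 MPa, ρ = 2467 kg/m³
  silicon carbide: M = 6.93×10⁻³
  alloy steel: M = 3.46×10⁻³
  borosilicate glass: M = 3.24×10⁻³
  soda-lime glass: M = 2.93×10⁻³
  bronze: M = 1.51×10⁻³
Highest index: silicon carbide.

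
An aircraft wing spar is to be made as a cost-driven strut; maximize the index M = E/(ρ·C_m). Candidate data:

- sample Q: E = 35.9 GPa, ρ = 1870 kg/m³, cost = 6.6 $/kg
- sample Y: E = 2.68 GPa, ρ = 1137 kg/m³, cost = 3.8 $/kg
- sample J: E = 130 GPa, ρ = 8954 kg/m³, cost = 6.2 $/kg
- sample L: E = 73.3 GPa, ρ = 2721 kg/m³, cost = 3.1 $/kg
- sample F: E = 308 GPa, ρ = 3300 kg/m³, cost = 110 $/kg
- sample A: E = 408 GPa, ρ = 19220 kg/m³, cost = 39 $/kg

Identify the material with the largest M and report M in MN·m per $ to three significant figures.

Per-candidate index values:
  sample L: M = 8.69 MN·m per $
  sample Q: M = 2.91 MN·m per $
  sample J: M = 2.34 MN·m per $
  sample F: M = 0.848 MN·m per $
  sample Y: M = 0.620 MN·m per $
  sample A: M = 0.544 MN·m per $
Sample L has the largest M.

sample L, M = 8.69 MN·m per $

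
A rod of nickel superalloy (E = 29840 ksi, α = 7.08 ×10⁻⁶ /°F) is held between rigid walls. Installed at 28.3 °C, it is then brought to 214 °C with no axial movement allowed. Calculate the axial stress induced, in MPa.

E = 29840 ksi = 205.7 GPa.
α = 7.08×10⁻⁶/°F × 9/5 = 12.7×10⁻⁶/K.
ΔT = 185.7 K. Constrained thermal stress σ = E·α·ΔT = 205.7×10³ MPa × 12.7×10⁻⁶ × 185.7 = 487 MPa (compressive).

487 MPa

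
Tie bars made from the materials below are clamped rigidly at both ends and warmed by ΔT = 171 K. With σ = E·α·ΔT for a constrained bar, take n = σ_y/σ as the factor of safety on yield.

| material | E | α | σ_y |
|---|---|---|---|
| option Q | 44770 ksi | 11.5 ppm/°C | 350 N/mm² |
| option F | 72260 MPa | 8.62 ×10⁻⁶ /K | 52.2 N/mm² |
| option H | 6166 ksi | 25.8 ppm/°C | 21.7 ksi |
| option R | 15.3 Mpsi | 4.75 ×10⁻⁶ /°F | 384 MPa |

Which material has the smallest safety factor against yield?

Converting E to GPa, α to ×10⁻⁶/K, σ_y to MPa, then σ and n for each:
  option Q: E = 308.7, α = 11.5, σ_y = 350.0 → σ = 607 MPa, n = 0.577
  option F: E = 72.26, α = 8.62, σ_y = 52.20 → σ = 107 MPa, n = 0.490
  option H: E = 42.51, α = 25.8, σ_y = 149.6 → σ = 188 MPa, n = 0.798
  option R: E = 105.5, α = 8.55, σ_y = 384.0 → σ = 154 MPa, n = 2.49
Option F has the lowest safety factor, n = 0.490.

option F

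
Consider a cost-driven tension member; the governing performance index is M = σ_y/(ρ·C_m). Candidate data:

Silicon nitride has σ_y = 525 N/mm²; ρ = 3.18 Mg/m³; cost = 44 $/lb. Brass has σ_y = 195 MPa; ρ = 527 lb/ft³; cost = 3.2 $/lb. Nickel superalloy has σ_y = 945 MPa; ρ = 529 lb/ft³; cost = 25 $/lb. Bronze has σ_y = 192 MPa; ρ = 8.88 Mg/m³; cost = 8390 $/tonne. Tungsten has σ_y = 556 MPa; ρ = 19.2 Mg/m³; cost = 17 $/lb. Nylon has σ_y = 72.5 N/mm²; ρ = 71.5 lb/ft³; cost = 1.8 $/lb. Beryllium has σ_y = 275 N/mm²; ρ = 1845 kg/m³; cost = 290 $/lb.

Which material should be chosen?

nylon

Putting every candidate on a common basis:
  silicon nitride: σ_y = 525.0 MPa, ρ = 3180 kg/m³, cost = 97.00 $/kg
  brass: σ_y = 195.0 MPa, ρ = 8442 kg/m³, cost = 7.055 $/kg
  nickel superalloy: σ_y = 945.0 MPa, ρ = 8474 kg/m³, cost = 55.11 $/kg
  bronze: σ_y = 192.0 MPa, ρ = 8880 kg/m³, cost = 8.390 $/kg
  tungsten: σ_y = 556.0 MPa, ρ = 19200 kg/m³, cost = 37.48 $/kg
  nylon: σ_y = 72.50 MPa, ρ = 1145 kg/m³, cost = 3.968 $/kg
  beryllium: σ_y = 275.0 MPa, ρ = 1845 kg/m³, cost = 639.3 $/kg
  nylon: M = 16.0 kN·m per $
  brass: M = 3.27 kN·m per $
  bronze: M = 2.58 kN·m per $
  nickel superalloy: M = 2.02 kN·m per $
  silicon nitride: M = 1.70 kN·m per $
  tungsten: M = 0.773 kN·m per $
  beryllium: M = 0.233 kN·m per $
Nylon has the largest M.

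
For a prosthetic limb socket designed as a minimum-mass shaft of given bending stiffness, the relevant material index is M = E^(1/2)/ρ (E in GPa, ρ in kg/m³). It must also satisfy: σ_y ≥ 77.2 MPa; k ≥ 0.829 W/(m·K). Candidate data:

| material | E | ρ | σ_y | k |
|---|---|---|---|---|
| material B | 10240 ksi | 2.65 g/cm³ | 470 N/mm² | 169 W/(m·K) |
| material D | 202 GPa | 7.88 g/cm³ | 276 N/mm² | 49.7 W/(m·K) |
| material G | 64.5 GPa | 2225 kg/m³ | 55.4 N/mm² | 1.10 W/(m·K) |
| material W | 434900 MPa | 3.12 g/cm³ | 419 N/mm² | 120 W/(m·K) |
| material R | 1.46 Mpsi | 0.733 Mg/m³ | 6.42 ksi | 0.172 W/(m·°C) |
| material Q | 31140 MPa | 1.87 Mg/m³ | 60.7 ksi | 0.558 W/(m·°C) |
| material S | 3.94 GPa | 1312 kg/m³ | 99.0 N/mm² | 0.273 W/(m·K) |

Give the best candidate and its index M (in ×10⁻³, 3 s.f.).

material W, M = 6.68×10⁻³

Screen on constraints: σ_y ≥ 77.2 MPa; k ≥ 0.829 W/(m·K). Survivors: material B, material D, material W.
Convert each candidate to consistent units, then evaluate M:
  material B: E = 70.60 GPa, ρ = 2650 kg/m³
  material D: E = 202.0 GPa, ρ = 7880 kg/m³
  material W: E = 434.9 GPa, ρ = 3120 kg/m³
  material W: M = 6.68×10⁻³
  material B: M = 3.17×10⁻³
  material D: M = 1.80×10⁻³
The maximum is for material W.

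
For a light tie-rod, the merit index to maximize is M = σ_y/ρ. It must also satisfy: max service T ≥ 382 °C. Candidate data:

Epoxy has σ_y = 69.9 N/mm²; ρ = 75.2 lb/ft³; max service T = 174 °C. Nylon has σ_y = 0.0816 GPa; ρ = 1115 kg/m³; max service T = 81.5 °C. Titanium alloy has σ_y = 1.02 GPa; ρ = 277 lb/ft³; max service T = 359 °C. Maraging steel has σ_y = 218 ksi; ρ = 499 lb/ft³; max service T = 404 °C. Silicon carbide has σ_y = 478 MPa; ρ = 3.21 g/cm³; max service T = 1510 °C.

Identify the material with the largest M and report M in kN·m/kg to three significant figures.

maraging steel, M = 188 kN·m/kg

Screen on constraints: max service T ≥ 382 °C. Survivors: maraging steel, silicon carbide.
After converting to SI:
  maraging steel: σ_y = 1503 MPa, ρ = 7993 kg/m³
  silicon carbide: σ_y = 478.0 MPa, ρ = 3210 kg/m³
  maraging steel: M = 188 kN·m/kg
  silicon carbide: M = 149 kN·m/kg
Maraging steel has the largest M.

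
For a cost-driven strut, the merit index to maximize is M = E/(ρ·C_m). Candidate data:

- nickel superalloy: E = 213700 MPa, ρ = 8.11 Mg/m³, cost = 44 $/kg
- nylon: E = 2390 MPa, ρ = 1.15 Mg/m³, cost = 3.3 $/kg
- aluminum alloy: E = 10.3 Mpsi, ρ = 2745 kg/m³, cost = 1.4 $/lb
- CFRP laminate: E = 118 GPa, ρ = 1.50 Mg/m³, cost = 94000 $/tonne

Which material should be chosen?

Convert each candidate to consistent units, then evaluate M:
  nickel superalloy: E = 213.7 GPa, ρ = 8110 kg/m³, cost = 44.00 $/kg
  nylon: E = 2.390 GPa, ρ = 1150 kg/m³, cost = 3.300 $/kg
  aluminum alloy: E = 71.02 GPa, ρ = 2745 kg/m³, cost = 3.086 $/kg
  CFRP laminate: E = 118.0 GPa, ρ = 1500 kg/m³, cost = 94.00 $/kg
  aluminum alloy: M = 8.38 MN·m per $
  CFRP laminate: M = 0.837 MN·m per $
  nylon: M = 0.630 MN·m per $
  nickel superalloy: M = 0.599 MN·m per $
Aluminum alloy has the largest M.

aluminum alloy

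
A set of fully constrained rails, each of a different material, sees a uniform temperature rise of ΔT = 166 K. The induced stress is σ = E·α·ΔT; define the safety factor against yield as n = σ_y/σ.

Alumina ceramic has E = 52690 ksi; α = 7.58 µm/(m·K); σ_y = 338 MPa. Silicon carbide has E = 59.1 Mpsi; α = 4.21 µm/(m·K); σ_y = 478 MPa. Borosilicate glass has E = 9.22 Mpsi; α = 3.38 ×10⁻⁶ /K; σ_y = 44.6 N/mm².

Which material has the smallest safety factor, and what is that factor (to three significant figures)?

alumina ceramic, n = 0.739

Converting E to GPa, α to ×10⁻⁶/K, σ_y to MPa, then σ and n for each:
  alumina ceramic: E = 363.3, α = 7.58, σ_y = 338.0 → σ = 457 MPa, n = 0.739
  silicon carbide: E = 407.5, α = 4.21, σ_y = 478.0 → σ = 285 MPa, n = 1.68
  borosilicate glass: E = 63.57, α = 3.38, σ_y = 44.60 → σ = 35.7 MPa, n = 1.25
Alumina ceramic has the lowest safety factor, n = 0.739.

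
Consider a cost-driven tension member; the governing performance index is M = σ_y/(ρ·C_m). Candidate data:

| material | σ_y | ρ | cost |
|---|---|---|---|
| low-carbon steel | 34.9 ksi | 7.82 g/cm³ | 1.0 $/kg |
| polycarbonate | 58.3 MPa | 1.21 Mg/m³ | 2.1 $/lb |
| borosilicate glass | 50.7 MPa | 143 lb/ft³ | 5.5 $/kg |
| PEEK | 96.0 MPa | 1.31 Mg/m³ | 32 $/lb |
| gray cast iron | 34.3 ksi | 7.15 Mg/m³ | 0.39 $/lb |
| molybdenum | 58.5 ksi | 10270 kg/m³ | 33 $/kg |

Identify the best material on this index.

After converting to SI:
  low-carbon steel: σ_y = 240.6 MPa, ρ = 7820 kg/m³, cost = 1.000 $/kg
  polycarbonate: σ_y = 58.30 MPa, ρ = 1210 kg/m³, cost = 4.630 $/kg
  borosilicate glass: σ_y = 50.70 MPa, ρ = 2291 kg/m³, cost = 5.500 $/kg
  PEEK: σ_y = 96.00 MPa, ρ = 1310 kg/m³, cost = 70.55 $/kg
  gray cast iron: σ_y = 236.5 MPa, ρ = 7150 kg/m³, cost = 0.8598 $/kg
  molybdenum: σ_y = 403.3 MPa, ρ = 10270 kg/m³, cost = 33.00 $/kg
  gray cast iron: M = 38.5 kN·m per $
  low-carbon steel: M = 30.8 kN·m per $
  polycarbonate: M = 10.4 kN·m per $
  borosilicate glass: M = 4.02 kN·m per $
  molybdenum: M = 1.19 kN·m per $
  PEEK: M = 1.04 kN·m per $
The maximum is for gray cast iron.

gray cast iron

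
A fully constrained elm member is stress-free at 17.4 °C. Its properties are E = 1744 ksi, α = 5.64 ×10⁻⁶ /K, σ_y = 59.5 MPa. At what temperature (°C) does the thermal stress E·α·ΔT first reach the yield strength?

895 °C

E = 1744 ksi = 12.02 GPa.
E·α·ΔT = 59.50 MPa ⇒ ΔT = 59.50 / (12.02×10³ × 5.64×10⁻⁶) = 877.3 K.
T = 17.4 + 877.3 = 894.7 °C.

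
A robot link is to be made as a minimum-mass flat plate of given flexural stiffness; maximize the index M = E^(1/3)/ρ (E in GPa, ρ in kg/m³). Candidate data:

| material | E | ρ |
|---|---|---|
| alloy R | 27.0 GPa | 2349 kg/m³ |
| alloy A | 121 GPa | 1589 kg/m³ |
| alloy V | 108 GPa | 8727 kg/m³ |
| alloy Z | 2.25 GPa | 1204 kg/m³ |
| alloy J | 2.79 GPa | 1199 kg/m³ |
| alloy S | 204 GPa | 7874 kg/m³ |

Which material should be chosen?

Per-candidate index values:
  alloy A: M = 3.11×10⁻³
  alloy R: M = 1.28×10⁻³
  alloy J: M = 1.17×10⁻³
  alloy Z: M = 1.09×10⁻³
  alloy S: M = 0.748×10⁻³
  alloy V: M = 0.546×10⁻³
Highest index: alloy A.

alloy A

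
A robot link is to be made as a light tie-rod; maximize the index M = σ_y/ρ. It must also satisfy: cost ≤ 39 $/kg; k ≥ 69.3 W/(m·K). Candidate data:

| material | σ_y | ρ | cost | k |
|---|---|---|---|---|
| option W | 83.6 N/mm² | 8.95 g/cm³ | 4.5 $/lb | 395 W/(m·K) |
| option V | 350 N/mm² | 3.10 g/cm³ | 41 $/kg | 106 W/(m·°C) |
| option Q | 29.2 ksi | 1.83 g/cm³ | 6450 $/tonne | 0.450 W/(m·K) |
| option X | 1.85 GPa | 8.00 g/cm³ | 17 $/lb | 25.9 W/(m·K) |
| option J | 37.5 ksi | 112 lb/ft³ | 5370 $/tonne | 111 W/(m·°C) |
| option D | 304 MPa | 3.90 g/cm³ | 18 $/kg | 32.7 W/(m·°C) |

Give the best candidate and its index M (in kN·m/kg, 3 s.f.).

option J, M = 144 kN·m/kg

Screen on constraints: cost ≤ 39 $/kg; k ≥ 69.3 W/(m·K). Survivors: option W, option J.
Normalizing units and computing the index:
  option W: σ_y = 83.60 MPa, ρ = 8950 kg/m³
  option J: σ_y = 258.6 MPa, ρ = 1794 kg/m³
  option J: M = 144 kN·m/kg
  option W: M = 9.34 kN·m/kg
Option J has the largest M.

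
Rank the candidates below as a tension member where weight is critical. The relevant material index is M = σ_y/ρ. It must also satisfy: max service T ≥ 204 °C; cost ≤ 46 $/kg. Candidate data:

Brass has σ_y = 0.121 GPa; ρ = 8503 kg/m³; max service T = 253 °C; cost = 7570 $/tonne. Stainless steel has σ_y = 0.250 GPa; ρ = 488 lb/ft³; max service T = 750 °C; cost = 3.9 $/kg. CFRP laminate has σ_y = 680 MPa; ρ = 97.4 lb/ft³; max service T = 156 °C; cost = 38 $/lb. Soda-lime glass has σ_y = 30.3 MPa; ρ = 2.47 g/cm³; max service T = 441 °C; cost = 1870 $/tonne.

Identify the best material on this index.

stainless steel

Screen on constraints: max service T ≥ 204 °C; cost ≤ 46 $/kg. Survivors: brass, stainless steel, soda-lime glass.
After converting to SI:
  brass: σ_y = 121.0 MPa, ρ = 8503 kg/m³
  stainless steel: σ_y = 250.0 MPa, ρ = 7817 kg/m³
  soda-lime glass: σ_y = 30.30 MPa, ρ = 2470 kg/m³
  stainless steel: M = 32.0 kN·m/kg
  brass: M = 14.2 kN·m/kg
  soda-lime glass: M = 12.3 kN·m/kg
Stainless steel ranks first.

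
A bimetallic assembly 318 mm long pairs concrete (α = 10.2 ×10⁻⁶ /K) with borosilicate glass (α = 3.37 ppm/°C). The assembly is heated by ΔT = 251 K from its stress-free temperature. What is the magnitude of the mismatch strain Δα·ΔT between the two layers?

Δα = |10.2 − 3.37|×10⁻⁶/K = 6.83×10⁻⁶/K.
Mismatch strain = Δα·ΔT = 6.83×10⁻⁶ × 251.0 = 1.71×10⁻³.

1.71×10⁻³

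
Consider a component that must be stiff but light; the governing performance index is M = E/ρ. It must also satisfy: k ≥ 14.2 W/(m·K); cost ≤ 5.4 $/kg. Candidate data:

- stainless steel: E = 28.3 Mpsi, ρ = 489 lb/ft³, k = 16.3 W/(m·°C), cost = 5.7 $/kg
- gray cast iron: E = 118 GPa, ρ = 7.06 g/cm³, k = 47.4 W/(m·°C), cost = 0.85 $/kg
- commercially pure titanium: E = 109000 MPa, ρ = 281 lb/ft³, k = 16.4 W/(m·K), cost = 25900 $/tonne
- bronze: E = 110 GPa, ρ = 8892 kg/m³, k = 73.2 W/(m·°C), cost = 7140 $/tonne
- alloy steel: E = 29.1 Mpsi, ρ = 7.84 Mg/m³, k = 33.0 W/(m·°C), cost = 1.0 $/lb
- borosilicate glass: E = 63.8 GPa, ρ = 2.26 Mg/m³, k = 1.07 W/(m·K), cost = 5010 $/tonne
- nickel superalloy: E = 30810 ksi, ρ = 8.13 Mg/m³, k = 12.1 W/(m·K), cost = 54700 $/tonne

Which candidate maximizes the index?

alloy steel

Screen on constraints: k ≥ 14.2 W/(m·K); cost ≤ 5.4 $/kg. Survivors: gray cast iron, alloy steel.
Normalizing units and computing the index:
  gray cast iron: E = 118.0 GPa, ρ = 7060 kg/m³
  alloy steel: E = 200.6 GPa, ρ = 7840 kg/m³
  alloy steel: M = 25.6 MN·m/kg
  gray cast iron: M = 16.7 MN·m/kg
Alloy steel has the largest M.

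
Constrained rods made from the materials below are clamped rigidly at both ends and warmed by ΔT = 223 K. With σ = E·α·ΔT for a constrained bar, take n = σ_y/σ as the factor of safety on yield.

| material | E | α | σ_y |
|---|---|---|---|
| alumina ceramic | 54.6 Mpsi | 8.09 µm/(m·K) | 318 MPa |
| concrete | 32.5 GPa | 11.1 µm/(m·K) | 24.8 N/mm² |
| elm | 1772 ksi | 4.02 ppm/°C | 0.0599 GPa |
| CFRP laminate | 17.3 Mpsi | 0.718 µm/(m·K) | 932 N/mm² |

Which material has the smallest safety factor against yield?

concrete

With everything in SI (GPa, ×10⁻⁶/K, MPa):
  alumina ceramic: E = 376.5, α = 8.09, σ_y = 318.0 → σ = 679 MPa, n = 0.468
  concrete: E = 32.50, α = 11.1, σ_y = 24.80 → σ = 80.4 MPa, n = 0.308
  elm: E = 12.22, α = 4.02, σ_y = 59.90 → σ = 11.0 MPa, n = 5.47
  CFRP laminate: E = 119.3, α = 0.718, σ_y = 932.0 → σ = 19.1 MPa, n = 48.8
The minimum is concrete at n = 0.308.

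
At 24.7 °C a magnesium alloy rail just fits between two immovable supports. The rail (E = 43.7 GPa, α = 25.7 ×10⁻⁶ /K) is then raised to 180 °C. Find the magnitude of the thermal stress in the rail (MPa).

174 MPa

ΔT = 155.3 K. Constrained thermal stress σ = E·α·ΔT = 43.70×10³ MPa × 25.7×10⁻⁶ × 155.3 = 174 MPa (compressive).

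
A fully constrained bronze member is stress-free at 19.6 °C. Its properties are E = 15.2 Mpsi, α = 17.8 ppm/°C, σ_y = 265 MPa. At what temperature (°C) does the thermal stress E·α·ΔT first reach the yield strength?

E = 15.2 Mpsi = 104.8 GPa.
E·α·ΔT = 265.0 MPa ⇒ ΔT = 265.0 / (104.8×10³ × 17.8×10⁻⁶) = 142.1 K.
T = 19.6 + 142.1 = 161.7 °C.

162 °C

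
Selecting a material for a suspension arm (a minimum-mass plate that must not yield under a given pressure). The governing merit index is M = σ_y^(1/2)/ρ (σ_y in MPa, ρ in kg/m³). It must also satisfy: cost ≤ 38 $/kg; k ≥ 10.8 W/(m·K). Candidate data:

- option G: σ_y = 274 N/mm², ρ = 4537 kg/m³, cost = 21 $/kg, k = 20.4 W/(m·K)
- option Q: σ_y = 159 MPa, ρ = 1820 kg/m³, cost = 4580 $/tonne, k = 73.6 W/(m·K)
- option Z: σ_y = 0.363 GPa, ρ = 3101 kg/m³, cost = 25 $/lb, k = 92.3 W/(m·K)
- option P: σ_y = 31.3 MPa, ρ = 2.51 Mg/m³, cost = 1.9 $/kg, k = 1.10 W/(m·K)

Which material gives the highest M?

Screen on constraints: cost ≤ 38 $/kg; k ≥ 10.8 W/(m·K). Survivors: option G, option Q.
Convert each candidate to consistent units, then evaluate M:
  option G: σ_y = 274.0 MPa, ρ = 4537 kg/m³
  option Q: σ_y = 159.0 MPa, ρ = 1820 kg/m³
  option Q: M = 6.93×10⁻³
  option G: M = 3.65×10⁻³
The maximum is for option Q.

option Q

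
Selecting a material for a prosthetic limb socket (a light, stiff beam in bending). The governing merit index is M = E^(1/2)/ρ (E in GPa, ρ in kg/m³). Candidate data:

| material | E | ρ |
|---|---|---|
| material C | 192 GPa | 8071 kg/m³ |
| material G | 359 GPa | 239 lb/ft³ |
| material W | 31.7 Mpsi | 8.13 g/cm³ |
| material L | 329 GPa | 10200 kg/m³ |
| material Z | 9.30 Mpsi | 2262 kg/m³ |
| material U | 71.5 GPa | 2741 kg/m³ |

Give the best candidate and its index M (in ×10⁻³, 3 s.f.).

Putting every candidate on a common basis:
  material C: E = 192.0 GPa, ρ = 8071 kg/m³
  material G: E = 359.0 GPa, ρ = 3828 kg/m³
  material W: E = 218.6 GPa, ρ = 8130 kg/m³
  material L: E = 329.0 GPa, ρ = 10200 kg/m³
  material Z: E = 64.12 GPa, ρ = 2262 kg/m³
  material U: E = 71.50 GPa, ρ = 2741 kg/m³
  material G: M = 4.95×10⁻³
  material Z: M = 3.54×10⁻³
  material U: M = 3.08×10⁻³
  material W: M = 1.82×10⁻³
  material L: M = 1.78×10⁻³
  material C: M = 1.72×10⁻³
Material G ranks first.

material G, M = 4.95×10⁻³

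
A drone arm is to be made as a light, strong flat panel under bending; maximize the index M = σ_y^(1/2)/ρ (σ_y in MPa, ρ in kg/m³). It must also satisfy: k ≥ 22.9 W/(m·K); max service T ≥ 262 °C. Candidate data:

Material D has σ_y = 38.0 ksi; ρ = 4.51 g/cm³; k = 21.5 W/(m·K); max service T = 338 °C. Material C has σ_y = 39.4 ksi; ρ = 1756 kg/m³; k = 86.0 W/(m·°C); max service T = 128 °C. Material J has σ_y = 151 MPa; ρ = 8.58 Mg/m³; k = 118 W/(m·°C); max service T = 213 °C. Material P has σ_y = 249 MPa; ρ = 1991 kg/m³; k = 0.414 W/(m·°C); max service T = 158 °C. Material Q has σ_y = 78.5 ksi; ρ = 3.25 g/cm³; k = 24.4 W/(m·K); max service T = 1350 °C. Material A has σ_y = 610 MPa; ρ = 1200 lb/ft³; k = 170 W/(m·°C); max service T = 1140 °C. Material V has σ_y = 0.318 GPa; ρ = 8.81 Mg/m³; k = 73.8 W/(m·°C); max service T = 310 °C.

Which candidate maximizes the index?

Screen on constraints: k ≥ 22.9 W/(m·K); max service T ≥ 262 °C. Survivors: material Q, material A, material V.
Convert each candidate to consistent units, then evaluate M:
  material Q: σ_y = 541.2 MPa, ρ = 3250 kg/m³
  material A: σ_y = 610.0 MPa, ρ = 19220 kg/m³
  material V: σ_y = 318.0 MPa, ρ = 8810 kg/m³
  material Q: M = 7.16×10⁻³
  material V: M = 2.02×10⁻³
  material A: M = 1.28×10⁻³
The maximum is for material Q.

material Q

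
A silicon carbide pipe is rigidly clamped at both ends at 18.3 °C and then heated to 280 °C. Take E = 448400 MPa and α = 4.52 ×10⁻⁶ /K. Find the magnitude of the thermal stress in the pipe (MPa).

E = 448400 MPa = 448.4 GPa.
ΔT = 261.7 K. Constrained thermal stress σ = E·α·ΔT = 448.4×10³ MPa × 4.52×10⁻⁶ × 261.7 = 530 MPa (compressive).

530 MPa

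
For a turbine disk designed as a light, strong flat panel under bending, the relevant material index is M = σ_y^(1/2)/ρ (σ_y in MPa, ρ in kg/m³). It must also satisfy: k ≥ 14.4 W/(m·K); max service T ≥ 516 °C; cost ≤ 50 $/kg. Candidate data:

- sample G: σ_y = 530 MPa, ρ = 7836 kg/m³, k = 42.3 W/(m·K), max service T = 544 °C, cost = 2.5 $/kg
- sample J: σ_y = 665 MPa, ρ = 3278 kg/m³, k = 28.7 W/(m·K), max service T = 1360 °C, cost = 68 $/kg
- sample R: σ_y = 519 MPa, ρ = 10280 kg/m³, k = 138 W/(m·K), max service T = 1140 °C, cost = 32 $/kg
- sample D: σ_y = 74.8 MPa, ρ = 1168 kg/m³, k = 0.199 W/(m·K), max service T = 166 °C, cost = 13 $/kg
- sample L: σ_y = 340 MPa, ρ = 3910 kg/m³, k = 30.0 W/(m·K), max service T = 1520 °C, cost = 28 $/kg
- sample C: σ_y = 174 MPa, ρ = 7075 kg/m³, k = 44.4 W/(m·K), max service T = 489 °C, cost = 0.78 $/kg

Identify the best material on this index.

Screen on constraints: k ≥ 14.4 W/(m·K); max service T ≥ 516 °C; cost ≤ 50 $/kg. Survivors: sample G, sample R, sample L.
Evaluate M for each candidate:
  sample L: M = 4.72×10⁻³
  sample G: M = 2.94×10⁻³
  sample R: M = 2.22×10⁻³
Sample L has the largest M.

sample L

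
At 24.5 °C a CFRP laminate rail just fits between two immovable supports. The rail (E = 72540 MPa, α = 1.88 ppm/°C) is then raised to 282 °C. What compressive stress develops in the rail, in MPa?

E = 72540 MPa = 72.54 GPa.
ΔT = 257.5 K. Constrained thermal stress σ = E·α·ΔT = 72.54×10³ MPa × 1.88×10⁻⁶ × 257.5 = 35.1 MPa (compressive).

35.1 MPa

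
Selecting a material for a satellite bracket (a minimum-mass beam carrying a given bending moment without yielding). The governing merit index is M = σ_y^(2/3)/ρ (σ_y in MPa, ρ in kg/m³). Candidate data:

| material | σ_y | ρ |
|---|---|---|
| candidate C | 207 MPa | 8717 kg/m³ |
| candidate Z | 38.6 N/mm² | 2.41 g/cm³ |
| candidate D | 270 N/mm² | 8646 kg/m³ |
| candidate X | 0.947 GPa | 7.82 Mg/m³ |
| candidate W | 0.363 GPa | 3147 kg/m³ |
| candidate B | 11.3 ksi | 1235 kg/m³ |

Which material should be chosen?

After converting to SI:
  candidate C: σ_y = 207.0 MPa, ρ = 8717 kg/m³
  candidate Z: σ_y = 38.60 MPa, ρ = 2410 kg/m³
  candidate D: σ_y = 270.0 MPa, ρ = 8646 kg/m³
  candidate X: σ_y = 947.0 MPa, ρ = 7820 kg/m³
  candidate W: σ_y = 363.0 MPa, ρ = 3147 kg/m³
  candidate B: σ_y = 77.91 MPa, ρ = 1235 kg/m³
  candidate W: M = 16.2×10⁻³
  candidate B: M = 14.8×10⁻³
  candidate X: M = 12.3×10⁻³
  candidate D: M = 4.83×10⁻³
  candidate Z: M = 4.74×10⁻³
  candidate C: M = 4.01×10⁻³
Candidate W ranks first.

candidate W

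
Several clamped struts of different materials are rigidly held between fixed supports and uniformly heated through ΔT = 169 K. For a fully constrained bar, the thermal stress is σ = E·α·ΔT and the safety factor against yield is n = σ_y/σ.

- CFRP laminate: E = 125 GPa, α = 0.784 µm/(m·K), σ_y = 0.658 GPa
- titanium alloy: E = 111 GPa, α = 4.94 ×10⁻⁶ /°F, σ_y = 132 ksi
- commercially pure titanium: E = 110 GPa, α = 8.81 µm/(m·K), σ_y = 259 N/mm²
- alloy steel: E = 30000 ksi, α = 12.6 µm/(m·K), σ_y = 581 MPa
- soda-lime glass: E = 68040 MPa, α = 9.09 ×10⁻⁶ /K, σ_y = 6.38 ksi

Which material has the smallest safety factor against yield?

Per material, after unit conversion:
  CFRP laminate: E = 125.0, α = 0.784, σ_y = 658.0 → σ = 16.6 MPa, n = 39.7
  titanium alloy: E = 111.0, α = 8.89, σ_y = 910.1 → σ = 167 MPa, n = 5.46
  commercially pure titanium: E = 110.0, α = 8.81, σ_y = 259.0 → σ = 164 MPa, n = 1.58
  alloy steel: E = 206.8, α = 12.6, σ_y = 581.0 → σ = 440 MPa, n = 1.32
  soda-lime glass: E = 68.04, α = 9.09, σ_y = 43.99 → σ = 105 MPa, n = 0.421
The minimum is soda-lime glass at n = 0.421.

soda-lime glass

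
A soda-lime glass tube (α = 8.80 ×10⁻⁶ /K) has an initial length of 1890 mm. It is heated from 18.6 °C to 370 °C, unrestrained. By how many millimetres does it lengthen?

5.84 mm

ΔT = 370 − 18.6 = 351.4 K.
ΔL = α·L₀·ΔT = 8.80×10⁻⁶ × 1890 mm × 351.4 K = 5.84 mm.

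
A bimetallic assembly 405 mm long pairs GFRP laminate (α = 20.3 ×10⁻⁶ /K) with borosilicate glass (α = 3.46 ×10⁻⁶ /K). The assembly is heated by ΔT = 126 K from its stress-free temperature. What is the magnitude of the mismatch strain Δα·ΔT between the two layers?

2.12×10⁻³

Δα = |20.3 − 3.46|×10⁻⁶/K = 16.8×10⁻⁶/K.
Mismatch strain = Δα·ΔT = 16.8×10⁻⁶ × 126.0 = 2.12×10⁻³.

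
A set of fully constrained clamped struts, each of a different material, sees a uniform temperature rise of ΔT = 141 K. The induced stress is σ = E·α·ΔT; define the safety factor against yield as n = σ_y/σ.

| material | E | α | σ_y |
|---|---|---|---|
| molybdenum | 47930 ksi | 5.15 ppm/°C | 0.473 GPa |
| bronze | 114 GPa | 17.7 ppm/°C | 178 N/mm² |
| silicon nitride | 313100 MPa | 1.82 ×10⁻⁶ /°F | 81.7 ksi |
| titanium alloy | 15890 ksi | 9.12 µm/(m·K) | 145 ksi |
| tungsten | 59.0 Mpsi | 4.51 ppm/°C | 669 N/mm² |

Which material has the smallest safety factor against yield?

Per material, after unit conversion:
  molybdenum: E = 330.5, α = 5.15, σ_y = 473.0 → σ = 240 MPa, n = 1.97
  bronze: E = 114.0, α = 17.7, σ_y = 178.0 → σ = 285 MPa, n = 0.626
  silicon nitride: E = 313.1, α = 3.28, σ_y = 563.3 → σ = 145 MPa, n = 3.89
  titanium alloy: E = 109.6, α = 9.12, σ_y = 999.7 → σ = 141 MPa, n = 7.10
  tungsten: E = 406.8, α = 4.51, σ_y = 669.0 → σ = 259 MPa, n = 2.59
Bronze has the lowest safety factor, n = 0.626.

bronze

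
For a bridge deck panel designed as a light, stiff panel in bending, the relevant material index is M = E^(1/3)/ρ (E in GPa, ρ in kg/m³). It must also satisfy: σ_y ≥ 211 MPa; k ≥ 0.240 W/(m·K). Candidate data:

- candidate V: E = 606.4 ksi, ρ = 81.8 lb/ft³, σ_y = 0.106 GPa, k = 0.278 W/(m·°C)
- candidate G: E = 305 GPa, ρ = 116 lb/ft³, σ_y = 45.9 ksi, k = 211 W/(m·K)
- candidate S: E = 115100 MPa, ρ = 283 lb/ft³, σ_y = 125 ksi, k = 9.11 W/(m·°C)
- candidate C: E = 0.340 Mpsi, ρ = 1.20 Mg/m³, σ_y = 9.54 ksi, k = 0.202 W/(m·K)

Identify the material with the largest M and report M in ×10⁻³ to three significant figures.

candidate G, M = 3.62×10⁻³

Screen on constraints: σ_y ≥ 211 MPa; k ≥ 0.240 W/(m·K). Survivors: candidate G, candidate S.
After converting to SI:
  candidate G: E = 305.0 GPa, ρ = 1858 kg/m³
  candidate S: E = 115.1 GPa, ρ = 4533 kg/m³
  candidate G: M = 3.62×10⁻³
  candidate S: M = 1.07×10⁻³
Candidate G ranks first.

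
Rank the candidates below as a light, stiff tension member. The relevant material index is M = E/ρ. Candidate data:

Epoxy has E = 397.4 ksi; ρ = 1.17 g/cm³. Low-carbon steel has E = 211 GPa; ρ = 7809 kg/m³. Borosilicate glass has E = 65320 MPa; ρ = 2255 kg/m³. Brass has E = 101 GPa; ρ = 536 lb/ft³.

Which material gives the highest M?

borosilicate glass

After converting to SI:
  epoxy: E = 2.740 GPa, ρ = 1170 kg/m³
  low-carbon steel: E = 211.0 GPa, ρ = 7809 kg/m³
  borosilicate glass: E = 65.32 GPa, ρ = 2255 kg/m³
  brass: E = 101.0 GPa, ρ = 8586 kg/m³
  borosilicate glass: M = 29.0 MN·m/kg
  low-carbon steel: M = 27.0 MN·m/kg
  brass: M = 11.8 MN·m/kg
  epoxy: M = 2.34 MN·m/kg
The maximum is for borosilicate glass.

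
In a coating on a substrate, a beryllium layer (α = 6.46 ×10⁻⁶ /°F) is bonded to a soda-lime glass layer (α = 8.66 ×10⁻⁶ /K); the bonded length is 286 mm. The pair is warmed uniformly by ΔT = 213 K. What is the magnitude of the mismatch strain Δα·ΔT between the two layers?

beryllium: α = 6.46×10⁻⁶/°F × 9/5 = 11.6×10⁻⁶/K.
Δα = |11.6 − 8.66|×10⁻⁶/K = 2.97×10⁻⁶/K.
Mismatch strain = Δα·ΔT = 2.97×10⁻⁶ × 213.0 = 6.32×10⁻⁴.

6.32×10⁻⁴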